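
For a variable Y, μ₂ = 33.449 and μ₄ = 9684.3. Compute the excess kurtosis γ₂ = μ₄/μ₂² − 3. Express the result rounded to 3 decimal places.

5.656

μ₂² = 33.449² = 1118.83560
μ₄/μ₂² = 9684.3 / 1118.83560 = 8.65570
γ₂ = 8.65570 − 3 ≈ 5.656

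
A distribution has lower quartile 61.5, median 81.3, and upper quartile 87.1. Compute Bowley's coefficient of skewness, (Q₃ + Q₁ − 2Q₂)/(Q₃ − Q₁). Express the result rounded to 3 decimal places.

numerator: Q₃ + Q₁ − 2Q₂ = 87.1 + 61.5 − 2×81.3 = -14.0000
denominator: Q₃ − Q₁ = 87.1 − 61.5 = 25.6000
Bowley skewness = -14.0000 / 25.6000 ≈ -0.547

-0.547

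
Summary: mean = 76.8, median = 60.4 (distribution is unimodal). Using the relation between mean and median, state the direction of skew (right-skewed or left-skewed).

right-skewed

mean − median = 76.8 − 60.4 = 16.4
mean > median ⇒ the longer tail is on the right ⇒ right-skewed (positively skewed).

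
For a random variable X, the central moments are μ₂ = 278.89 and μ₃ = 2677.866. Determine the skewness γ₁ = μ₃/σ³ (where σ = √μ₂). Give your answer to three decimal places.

0.575

σ = √μ₂ = √278.89 = 16.70000
σ³ = μ₂^(3/2) = 4657.46300
γ₁ = μ₃/σ³ = 2677.866 / 4657.46300 ≈ 0.575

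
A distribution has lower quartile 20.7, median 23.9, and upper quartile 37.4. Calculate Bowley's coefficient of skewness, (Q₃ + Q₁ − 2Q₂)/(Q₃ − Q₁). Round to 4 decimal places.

numerator: Q₃ + Q₁ − 2Q₂ = 37.4 + 20.7 − 2×23.9 = 10.3000
denominator: Q₃ − Q₁ = 37.4 − 20.7 = 16.7000
Bowley skewness = 10.3000 / 16.7000 ≈ 0.6168

0.6168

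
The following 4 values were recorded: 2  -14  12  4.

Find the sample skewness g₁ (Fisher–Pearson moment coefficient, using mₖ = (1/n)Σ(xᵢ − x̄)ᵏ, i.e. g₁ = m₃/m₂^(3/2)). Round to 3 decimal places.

x̄ = (2 - 14 + 12 + 4) / 4 = 1.0000
deviations (xᵢ − x̄): 1.0000, -15.0000, 11.0000, 3.0000
Σ(xᵢ − x̄)² = 356.0000 ⇒ m₂ = 356.0000/4 = 89.00000
Σ(xᵢ − x̄)³ = -2016.0000 ⇒ m₃ = -2016.0000/4 = -504.00000
m₂^(3/2) = 89.00000^(1.5) = 839.62432
g₁ = m₃ / m₂^(3/2) = -504.00000 / 839.62432 ≈ -0.600

-0.600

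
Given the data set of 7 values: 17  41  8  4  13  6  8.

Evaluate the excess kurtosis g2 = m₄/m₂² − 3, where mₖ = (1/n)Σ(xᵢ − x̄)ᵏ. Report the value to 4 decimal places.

1.1136

x̄ = 13.8571
Σ(xᵢ − x̄)² = 974.8571 ⇒ m₂ = 139.26531
Σ(xᵢ − x̄)⁴ = 558481.8076 ⇒ m₄ = 79783.11537
m₂² = 19394.82549
g2 = m₄/m₂² − 3 = 4.11363 − 3 ≈ 1.1136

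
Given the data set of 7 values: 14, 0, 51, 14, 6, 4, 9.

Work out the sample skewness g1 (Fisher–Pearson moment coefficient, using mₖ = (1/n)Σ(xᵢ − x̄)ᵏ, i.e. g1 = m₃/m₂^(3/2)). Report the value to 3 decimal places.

1.667

x̄ = (14 + 0 + 51 + 14 + 6 + 4 + 9) / 7 = 14.0000
deviations (xᵢ − x̄): 0.0000, -14.0000, 37.0000, 0.0000, -8.0000, -10.0000, -5.0000
Σ(xᵢ − x̄)² = 1754.0000 ⇒ m₂ = 1754.0000/7 = 250.57143
Σ(xᵢ − x̄)³ = 46272.0000 ⇒ m₃ = 46272.0000/7 = 6610.28571
m₂^(3/2) = 250.57143^(1.5) = 3966.40744
g1 = m₃ / m₂^(3/2) = 6610.28571 / 3966.40744 ≈ 1.667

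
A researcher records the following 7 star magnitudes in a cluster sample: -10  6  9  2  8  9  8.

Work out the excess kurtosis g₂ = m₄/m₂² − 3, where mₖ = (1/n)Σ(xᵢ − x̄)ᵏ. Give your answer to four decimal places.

1.0156

x̄ = 4.5714
Σ(xᵢ − x̄)² = 283.7143 ⇒ m₂ = 40.53061
Σ(xᵢ − x̄)⁴ = 46176.0875 ⇒ m₄ = 6596.58392
m₂² = 1642.73053
g₂ = m₄/m₂² − 3 = 4.01562 − 3 ≈ 1.0156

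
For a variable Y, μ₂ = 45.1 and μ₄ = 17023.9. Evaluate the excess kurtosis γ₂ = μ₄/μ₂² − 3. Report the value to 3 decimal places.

μ₂² = 45.1² = 2034.01000
μ₄/μ₂² = 17023.9 / 2034.01000 = 8.36962
γ₂ = 8.36962 − 3 ≈ 5.370

5.370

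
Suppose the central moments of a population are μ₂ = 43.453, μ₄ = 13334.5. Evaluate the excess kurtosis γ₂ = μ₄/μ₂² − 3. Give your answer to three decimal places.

4.062

μ₂² = 43.453² = 1888.16321
μ₄/μ₂² = 13334.5 / 1888.16321 = 7.06215
γ₂ = 7.06215 − 3 ≈ 4.062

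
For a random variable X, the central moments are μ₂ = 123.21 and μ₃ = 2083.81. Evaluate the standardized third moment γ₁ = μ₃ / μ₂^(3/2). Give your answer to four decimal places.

1.5237

σ = √μ₂ = √123.21 = 11.10000
σ³ = μ₂^(3/2) = 1367.63100
γ₁ = μ₃/σ³ = 2083.81 / 1367.63100 ≈ 1.5237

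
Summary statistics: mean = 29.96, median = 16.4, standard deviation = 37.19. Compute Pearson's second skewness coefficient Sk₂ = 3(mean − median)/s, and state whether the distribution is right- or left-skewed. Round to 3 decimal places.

1.094, right-skewed

Sk₂ = 3(29.96 − 16.4) / 37.19 = 3 × 13.5600 / 37.19
    = 40.6800 / 37.19 ≈ 1.094
Sk₂ > 0 ⇒ mean > median ⇒ right-skewed (positive skew).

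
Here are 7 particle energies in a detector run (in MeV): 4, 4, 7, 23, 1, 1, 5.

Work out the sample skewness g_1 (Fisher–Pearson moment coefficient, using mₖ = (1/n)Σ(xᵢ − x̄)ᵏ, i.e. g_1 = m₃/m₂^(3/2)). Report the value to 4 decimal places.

x̄ = (4 + 4 + 7 + 23 + 1 + 1 + 5) / 7 = 6.4286
deviations (xᵢ − x̄): -2.4286, -2.4286, 0.5714, 16.5714, -5.4286, -5.4286, -1.4286
Σ(xᵢ − x̄)² = 347.7143 ⇒ m₂ = 347.7143/7 = 49.67347
Σ(xᵢ − x̄)³ = 4199.3878 ⇒ m₃ = 4199.3878/7 = 599.91254
m₂^(3/2) = 49.67347^(1.5) = 350.09567
g_1 = m₃ / m₂^(3/2) = 599.91254 / 350.09567 ≈ 1.7136

1.7136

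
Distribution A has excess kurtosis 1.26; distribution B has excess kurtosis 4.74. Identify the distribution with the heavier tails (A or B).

Higher excess kurtosis ⇒ heavier tails relative to the normal distribution.
1.26 vs 4.74: the larger is 4.74, so B has heavier tails.

B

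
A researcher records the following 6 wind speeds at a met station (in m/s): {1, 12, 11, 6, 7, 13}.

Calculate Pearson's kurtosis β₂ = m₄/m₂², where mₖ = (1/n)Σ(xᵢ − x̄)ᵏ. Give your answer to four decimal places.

2.0400

x̄ = 8.3333
Σ(xᵢ − x̄)² = 103.3333 ⇒ m₂ = 17.22222
Σ(xᵢ − x̄)⁴ = 3630.4444 ⇒ m₄ = 605.07407
m₂² = 296.60494
β₂ = m₄/m₂² = 605.07407 / 296.60494 ≈ 2.0400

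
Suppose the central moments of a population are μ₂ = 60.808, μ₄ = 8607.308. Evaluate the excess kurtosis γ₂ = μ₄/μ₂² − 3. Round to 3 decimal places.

μ₂² = 60.808² = 3697.61286
μ₄/μ₂² = 8607.308 / 3697.61286 = 2.32780
γ₂ = 2.32780 − 3 ≈ -0.672

-0.672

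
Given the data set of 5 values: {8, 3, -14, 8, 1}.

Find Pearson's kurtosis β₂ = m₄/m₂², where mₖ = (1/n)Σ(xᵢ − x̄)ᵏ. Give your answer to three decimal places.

x̄ = 1.2000
Σ(xᵢ − x̄)² = 326.8000 ⇒ m₂ = 65.36000
Σ(xᵢ − x̄)⁴ = 57666.2560 ⇒ m₄ = 11533.25120
m₂² = 4271.92960
β₂ = m₄/m₂² = 11533.25120 / 4271.92960 ≈ 2.700

2.700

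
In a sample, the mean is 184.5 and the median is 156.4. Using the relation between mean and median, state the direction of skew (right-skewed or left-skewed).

mean − median = 184.5 − 156.4 = 28.1
mean > median ⇒ the longer tail is on the right ⇒ right-skewed (positively skewed).

right-skewed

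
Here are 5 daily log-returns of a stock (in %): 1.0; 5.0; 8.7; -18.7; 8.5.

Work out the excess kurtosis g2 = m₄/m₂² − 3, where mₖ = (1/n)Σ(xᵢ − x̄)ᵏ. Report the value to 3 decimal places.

-0.131

x̄ = 0.9000
Σ(xᵢ − x̄)² = 519.5800 ⇒ m₂ = 103.91600
Σ(xᵢ − x̄)⁴ = 154899.2050 ⇒ m₄ = 30979.84100
m₂² = 10798.53506
g2 = m₄/m₂² − 3 = 2.86889 − 3 ≈ -0.131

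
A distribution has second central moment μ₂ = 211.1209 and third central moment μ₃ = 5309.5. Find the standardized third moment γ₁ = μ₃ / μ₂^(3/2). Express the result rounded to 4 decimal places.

1.7308

σ = √μ₂ = √211.1209 = 14.53000
σ³ = μ₂^(3/2) = 3067.58668
γ₁ = μ₃/σ³ = 5309.5 / 3067.58668 ≈ 1.7308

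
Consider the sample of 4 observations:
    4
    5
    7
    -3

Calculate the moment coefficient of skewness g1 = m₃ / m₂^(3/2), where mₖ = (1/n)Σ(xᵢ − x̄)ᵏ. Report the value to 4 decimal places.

-0.8684

x̄ = (4 + 5 + 7 - 3) / 4 = 3.2500
deviations (xᵢ − x̄): 0.7500, 1.7500, 3.7500, -6.2500
Σ(xᵢ − x̄)² = 56.7500 ⇒ m₂ = 56.7500/4 = 14.18750
Σ(xᵢ − x̄)³ = -185.6250 ⇒ m₃ = -185.6250/4 = -46.40625
m₂^(3/2) = 14.18750^(1.5) = 53.43906
g1 = m₃ / m₂^(3/2) = -46.40625 / 53.43906 ≈ -0.8684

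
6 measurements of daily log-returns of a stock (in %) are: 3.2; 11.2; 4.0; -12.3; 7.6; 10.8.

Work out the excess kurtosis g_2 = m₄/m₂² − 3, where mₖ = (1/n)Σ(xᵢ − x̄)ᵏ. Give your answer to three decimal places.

x̄ = 4.0833
Σ(xᵢ − x̄)² = 377.3283 ⇒ m₂ = 62.88806
Σ(xᵢ − x̄)⁴ = 76799.7677 ⇒ m₄ = 12799.96129
m₂² = 3954.90753
g_2 = m₄/m₂² − 3 = 3.23648 − 3 ≈ 0.236

0.236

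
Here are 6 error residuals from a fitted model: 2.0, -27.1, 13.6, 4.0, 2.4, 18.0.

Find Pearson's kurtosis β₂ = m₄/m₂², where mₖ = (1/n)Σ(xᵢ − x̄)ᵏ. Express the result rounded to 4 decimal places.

x̄ = 2.1500
Σ(xᵢ − x̄)² = 1241.3950 ⇒ m₂ = 206.89917
Σ(xᵢ − x̄)⁴ = 812299.5193 ⇒ m₄ = 135383.25322
m₂² = 42807.26517
β₂ = m₄/m₂² = 135383.25322 / 42807.26517 ≈ 3.1626

3.1626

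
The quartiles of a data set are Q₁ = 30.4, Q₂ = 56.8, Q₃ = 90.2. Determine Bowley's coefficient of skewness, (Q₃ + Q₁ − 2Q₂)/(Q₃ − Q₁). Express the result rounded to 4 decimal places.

numerator: Q₃ + Q₁ − 2Q₂ = 90.2 + 30.4 − 2×56.8 = 7.0000
denominator: Q₃ − Q₁ = 90.2 − 30.4 = 59.8000
Bowley skewness = 7.0000 / 59.8000 ≈ 0.1171

0.1171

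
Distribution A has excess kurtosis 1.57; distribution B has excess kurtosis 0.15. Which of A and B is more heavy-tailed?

A

Higher excess kurtosis ⇒ heavier tails relative to the normal distribution.
1.57 vs 0.15: the larger is 1.57, so A has heavier tails.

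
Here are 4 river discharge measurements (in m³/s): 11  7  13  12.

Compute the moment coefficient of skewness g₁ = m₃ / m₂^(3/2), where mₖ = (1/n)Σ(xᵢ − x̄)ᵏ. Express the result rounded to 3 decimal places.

x̄ = (11 + 7 + 13 + 12) / 4 = 10.7500
deviations (xᵢ − x̄): 0.2500, -3.7500, 2.2500, 1.2500
Σ(xᵢ − x̄)² = 20.7500 ⇒ m₂ = 20.7500/4 = 5.18750
Σ(xᵢ − x̄)³ = -39.3750 ⇒ m₃ = -39.3750/4 = -9.84375
m₂^(3/2) = 5.18750^(1.5) = 11.81509
g₁ = m₃ / m₂^(3/2) = -9.84375 / 11.81509 ≈ -0.833

-0.833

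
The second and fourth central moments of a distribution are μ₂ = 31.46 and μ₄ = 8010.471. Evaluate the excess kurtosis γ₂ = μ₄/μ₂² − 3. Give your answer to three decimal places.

μ₂² = 31.46² = 989.73160
μ₄/μ₂² = 8010.471 / 989.73160 = 8.09358
γ₂ = 8.09358 − 3 ≈ 5.094

5.094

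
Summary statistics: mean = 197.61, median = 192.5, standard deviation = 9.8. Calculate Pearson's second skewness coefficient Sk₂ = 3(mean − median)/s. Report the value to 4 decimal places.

1.5643

Sk₂ = 3(197.61 − 192.5) / 9.8 = 3 × 5.1100 / 9.8
    = 15.3300 / 9.8 ≈ 1.5643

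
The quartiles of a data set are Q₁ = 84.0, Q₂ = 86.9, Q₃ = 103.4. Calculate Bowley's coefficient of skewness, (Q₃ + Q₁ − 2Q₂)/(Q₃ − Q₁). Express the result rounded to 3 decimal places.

0.701

numerator: Q₃ + Q₁ − 2Q₂ = 103.4 + 84.0 − 2×86.9 = 13.6000
denominator: Q₃ − Q₁ = 103.4 − 84.0 = 19.4000
Bowley skewness = 13.6000 / 19.4000 ≈ 0.701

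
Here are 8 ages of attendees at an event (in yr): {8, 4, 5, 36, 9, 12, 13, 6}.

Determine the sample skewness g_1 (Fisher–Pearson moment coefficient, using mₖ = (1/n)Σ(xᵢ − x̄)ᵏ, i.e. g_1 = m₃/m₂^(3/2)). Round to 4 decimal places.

1.8605

x̄ = (8 + 4 + 5 + 36 + 9 + 12 + 13 + 6) / 8 = 11.6250
deviations (xᵢ − x̄): -3.6250, -7.6250, -6.6250, 24.3750, -2.6250, 0.3750, 1.3750, -5.6250
Σ(xᵢ − x̄)² = 749.8750 ⇒ m₂ = 749.8750/8 = 93.73438
Σ(xᵢ − x̄)³ = 13507.0313 ⇒ m₃ = 13507.0313/8 = 1688.37891
m₂^(3/2) = 93.73438^(1.5) = 907.50355
g_1 = m₃ / m₂^(3/2) = 1688.37891 / 907.50355 ≈ 1.8605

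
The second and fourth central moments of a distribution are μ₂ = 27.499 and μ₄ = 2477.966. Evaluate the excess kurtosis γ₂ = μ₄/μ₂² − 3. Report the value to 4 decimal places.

μ₂² = 27.499² = 756.19500
μ₄/μ₂² = 2477.966 / 756.19500 = 3.27689
γ₂ = 3.27689 − 3 ≈ 0.2769

0.2769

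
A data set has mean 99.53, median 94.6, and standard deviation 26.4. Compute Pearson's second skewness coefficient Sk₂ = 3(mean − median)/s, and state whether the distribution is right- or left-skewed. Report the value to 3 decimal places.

Sk₂ = 3(99.53 − 94.6) / 26.4 = 3 × 4.9300 / 26.4
    = 14.7900 / 26.4 ≈ 0.560
Sk₂ > 0 ⇒ mean > median ⇒ right-skewed (positive skew).

0.560, right-skewed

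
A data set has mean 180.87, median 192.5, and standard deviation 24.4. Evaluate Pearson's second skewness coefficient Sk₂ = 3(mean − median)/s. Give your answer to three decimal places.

-1.430

Sk₂ = 3(180.87 − 192.5) / 24.4 = 3 × -11.6300 / 24.4
    = -34.8900 / 24.4 ≈ -1.430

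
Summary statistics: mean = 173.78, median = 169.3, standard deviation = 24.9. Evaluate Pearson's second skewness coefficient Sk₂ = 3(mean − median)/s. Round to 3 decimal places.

0.540

Sk₂ = 3(173.78 − 169.3) / 24.9 = 3 × 4.4800 / 24.9
    = 13.4400 / 24.9 ≈ 0.540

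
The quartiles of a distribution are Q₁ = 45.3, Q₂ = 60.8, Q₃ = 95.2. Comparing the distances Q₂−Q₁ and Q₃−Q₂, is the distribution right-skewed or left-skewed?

Q₂ − Q₁ = 15.5;  Q₃ − Q₂ = 34.4
Q₃ − Q₂ > Q₂ − Q₁ ⇒ the upper half is more spread out ⇒ right-skewed.

right-skewed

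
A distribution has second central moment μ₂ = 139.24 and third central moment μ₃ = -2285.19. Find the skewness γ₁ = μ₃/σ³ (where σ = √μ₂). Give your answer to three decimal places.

-1.391

σ = √μ₂ = √139.24 = 11.80000
σ³ = μ₂^(3/2) = 1643.03200
γ₁ = μ₃/σ³ = -2285.19 / 1643.03200 ≈ -1.391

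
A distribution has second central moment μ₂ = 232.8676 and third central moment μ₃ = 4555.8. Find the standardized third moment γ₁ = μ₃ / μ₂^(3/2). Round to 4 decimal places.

1.2820

σ = √μ₂ = √232.8676 = 15.26000
σ³ = μ₂^(3/2) = 3553.55958
γ₁ = μ₃/σ³ = 4555.8 / 3553.55958 ≈ 1.2820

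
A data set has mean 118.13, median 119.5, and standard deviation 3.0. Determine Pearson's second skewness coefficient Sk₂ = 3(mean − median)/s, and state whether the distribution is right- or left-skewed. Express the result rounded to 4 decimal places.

Sk₂ = 3(118.13 − 119.5) / 3.0 = 3 × -1.3700 / 3.0
    = -4.1100 / 3.0 ≈ -1.3700
Sk₂ < 0 ⇒ mean < median ⇒ left-skewed (negative skew).

-1.3700, left-skewed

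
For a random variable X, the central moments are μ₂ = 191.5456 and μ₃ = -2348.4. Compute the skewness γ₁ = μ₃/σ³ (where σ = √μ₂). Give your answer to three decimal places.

-0.886

σ = √μ₂ = √191.5456 = 13.84000
σ³ = μ₂^(3/2) = 2650.99110
γ₁ = μ₃/σ³ = -2348.4 / 2650.99110 ≈ -0.886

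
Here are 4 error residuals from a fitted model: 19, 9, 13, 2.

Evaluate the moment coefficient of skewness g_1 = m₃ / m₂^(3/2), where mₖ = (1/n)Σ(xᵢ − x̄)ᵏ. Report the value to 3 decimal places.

-0.108

x̄ = (19 + 9 + 13 + 2) / 4 = 10.7500
deviations (xᵢ − x̄): 8.2500, -1.7500, 2.2500, -8.7500
Σ(xᵢ − x̄)² = 152.7500 ⇒ m₂ = 152.7500/4 = 38.18750
Σ(xᵢ − x̄)³ = -102.3750 ⇒ m₃ = -102.3750/4 = -25.59375
m₂^(3/2) = 38.18750^(1.5) = 235.98361
g_1 = m₃ / m₂^(3/2) = -25.59375 / 235.98361 ≈ -0.108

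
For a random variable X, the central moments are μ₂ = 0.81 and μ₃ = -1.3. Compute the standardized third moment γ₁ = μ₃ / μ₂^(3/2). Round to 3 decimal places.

-1.783

σ = √μ₂ = √0.81 = 0.90000
σ³ = μ₂^(3/2) = 0.72900
γ₁ = μ₃/σ³ = -1.3 / 0.72900 ≈ -1.783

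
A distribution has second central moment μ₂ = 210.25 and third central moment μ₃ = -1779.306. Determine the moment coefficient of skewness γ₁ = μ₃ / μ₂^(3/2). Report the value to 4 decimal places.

σ = √μ₂ = √210.25 = 14.50000
σ³ = μ₂^(3/2) = 3048.62500
γ₁ = μ₃/σ³ = -1779.306 / 3048.62500 ≈ -0.5836

-0.5836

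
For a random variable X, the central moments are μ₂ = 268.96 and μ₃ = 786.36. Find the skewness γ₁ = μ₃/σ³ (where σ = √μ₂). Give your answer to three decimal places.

σ = √μ₂ = √268.96 = 16.40000
σ³ = μ₂^(3/2) = 4410.94400
γ₁ = μ₃/σ³ = 786.36 / 4410.94400 ≈ 0.178

0.178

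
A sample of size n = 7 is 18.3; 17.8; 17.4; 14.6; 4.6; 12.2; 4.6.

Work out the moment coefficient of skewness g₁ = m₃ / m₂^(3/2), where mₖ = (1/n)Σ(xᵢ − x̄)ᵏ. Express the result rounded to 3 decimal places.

-0.589

x̄ = (18.3 + 17.8 + 17.4 + 14.6 + 4.6 + 12.2 + 4.6) / 7 = 12.7857
deviations (xᵢ − x̄): 5.5143, 5.0143, 4.6143, 1.8143, -8.1857, -0.5857, -8.1857
Σ(xᵢ − x̄)² = 214.4886 ⇒ m₂ = 214.4886/7 = 30.64122
Σ(xᵢ − x̄)³ = -699.2166 ⇒ m₃ = -699.2166/7 = -99.88809
m₂^(3/2) = 30.64122^(1.5) = 169.61302
g₁ = m₃ / m₂^(3/2) = -99.88809 / 169.61302 ≈ -0.589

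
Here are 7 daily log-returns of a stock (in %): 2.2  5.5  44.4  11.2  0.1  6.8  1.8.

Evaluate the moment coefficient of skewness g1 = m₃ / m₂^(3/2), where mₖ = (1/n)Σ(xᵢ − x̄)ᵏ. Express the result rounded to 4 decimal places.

1.8071

x̄ = (2.2 + 5.5 + 44.4 + 11.2 + 0.1 + 6.8 + 1.8) / 7 = 10.2857
deviations (xᵢ − x̄): -8.0857, -4.7857, 34.1143, 0.9143, -10.1857, -3.4857, -8.4857
Σ(xᵢ − x̄)² = 1440.8086 ⇒ m₂ = 1440.8086/7 = 205.82980
Σ(xᵢ − x̄)³ = 37354.0580 ⇒ m₃ = 37354.0580/7 = 5336.29399
m₂^(3/2) = 205.82980^(1.5) = 2952.99264
g1 = m₃ / m₂^(3/2) = 5336.29399 / 2952.99264 ≈ 1.8071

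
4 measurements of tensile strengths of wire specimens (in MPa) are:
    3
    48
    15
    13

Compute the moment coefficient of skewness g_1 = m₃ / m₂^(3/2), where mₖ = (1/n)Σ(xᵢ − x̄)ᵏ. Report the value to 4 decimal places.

x̄ = (3 + 48 + 15 + 13) / 4 = 19.7500
deviations (xᵢ − x̄): -16.7500, 28.2500, -4.7500, -6.7500
Σ(xᵢ − x̄)² = 1146.7500 ⇒ m₂ = 1146.7500/4 = 286.68750
Σ(xᵢ − x̄)³ = 17431.1250 ⇒ m₃ = 17431.1250/4 = 4357.78125
m₂^(3/2) = 286.68750^(1.5) = 4854.14937
g_1 = m₃ / m₂^(3/2) = 4357.78125 / 4854.14937 ≈ 0.8977

0.8977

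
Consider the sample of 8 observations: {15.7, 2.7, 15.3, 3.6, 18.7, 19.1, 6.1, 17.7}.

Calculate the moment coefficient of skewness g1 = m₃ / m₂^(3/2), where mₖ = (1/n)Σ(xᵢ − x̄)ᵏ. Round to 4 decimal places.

-0.4652

x̄ = (15.7 + 2.7 + 15.3 + 3.6 + 18.7 + 19.1 + 6.1 + 17.7) / 8 = 12.3625
deviations (xᵢ − x̄): 3.3375, -9.6625, 2.9375, -8.7625, 6.3375, 6.7375, -6.2625, 5.3375
Σ(xᵢ − x̄)² = 343.1788 ⇒ m₂ = 343.1788/8 = 42.89734
Σ(xᵢ − x̄)³ = -1045.5710 ⇒ m₃ = -1045.5710/8 = -130.69637
m₂^(3/2) = 42.89734^(1.5) = 280.96072
g1 = m₃ / m₂^(3/2) = -130.69637 / 280.96072 ≈ -0.4652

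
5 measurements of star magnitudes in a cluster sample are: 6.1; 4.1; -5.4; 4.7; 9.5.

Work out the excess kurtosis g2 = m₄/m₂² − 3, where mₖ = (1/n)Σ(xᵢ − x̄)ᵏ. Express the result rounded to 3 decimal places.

-0.288

x̄ = 3.8000
Σ(xᵢ − x̄)² = 123.3200 ⇒ m₂ = 24.66400
Σ(xᵢ − x̄)⁴ = 8248.1780 ⇒ m₄ = 1649.63560
m₂² = 608.31290
g2 = m₄/m₂² − 3 = 2.71182 − 3 ≈ -0.288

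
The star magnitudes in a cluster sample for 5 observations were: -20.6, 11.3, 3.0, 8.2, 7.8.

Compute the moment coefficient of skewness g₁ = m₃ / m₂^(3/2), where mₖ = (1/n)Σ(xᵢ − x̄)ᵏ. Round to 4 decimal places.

x̄ = (-20.6 + 11.3 + 3.0 + 8.2 + 7.8) / 5 = 1.9400
deviations (xᵢ − x̄): -22.5400, 9.3600, 1.0600, 6.2600, 5.8600
Σ(xᵢ − x̄)² = 670.3120 ⇒ m₂ = 670.3120/5 = 134.06240
Σ(xᵢ − x̄)³ = -10183.7218 ⇒ m₃ = -10183.7218/5 = -2036.74435
m₂^(3/2) = 134.06240^(1.5) = 1552.24577
g₁ = m₃ / m₂^(3/2) = -2036.74435 / 1552.24577 ≈ -1.3121

-1.3121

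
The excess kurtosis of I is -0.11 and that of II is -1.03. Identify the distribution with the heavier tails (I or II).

Higher excess kurtosis ⇒ heavier tails relative to the normal distribution.
-0.11 vs -1.03: the larger is -0.11, so I has heavier tails.

I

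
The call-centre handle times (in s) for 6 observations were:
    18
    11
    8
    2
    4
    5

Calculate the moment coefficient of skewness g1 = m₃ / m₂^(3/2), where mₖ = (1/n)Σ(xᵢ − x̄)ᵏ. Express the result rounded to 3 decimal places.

0.796

x̄ = (18 + 11 + 8 + 2 + 4 + 5) / 6 = 8.0000
deviations (xᵢ − x̄): 10.0000, 3.0000, 0.0000, -6.0000, -4.0000, -3.0000
Σ(xᵢ − x̄)² = 170.0000 ⇒ m₂ = 170.0000/6 = 28.33333
Σ(xᵢ − x̄)³ = 720.0000 ⇒ m₃ = 720.0000/6 = 120.00000
m₂^(3/2) = 28.33333^(1.5) = 150.81568
g1 = m₃ / m₂^(3/2) = 120.00000 / 150.81568 ≈ 0.796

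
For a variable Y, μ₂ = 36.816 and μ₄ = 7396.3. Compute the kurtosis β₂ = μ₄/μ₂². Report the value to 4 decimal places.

5.4568

μ₂² = 36.816² = 1355.41786
μ₄/μ₂² = 7396.3 / 1355.41786 = 5.45684
β₂ ≈ 5.4568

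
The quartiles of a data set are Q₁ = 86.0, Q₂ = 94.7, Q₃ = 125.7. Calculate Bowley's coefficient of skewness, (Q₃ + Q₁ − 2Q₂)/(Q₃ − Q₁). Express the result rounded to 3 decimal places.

0.562

numerator: Q₃ + Q₁ − 2Q₂ = 125.7 + 86.0 − 2×94.7 = 22.3000
denominator: Q₃ − Q₁ = 125.7 − 86.0 = 39.7000
Bowley skewness = 22.3000 / 39.7000 ≈ 0.562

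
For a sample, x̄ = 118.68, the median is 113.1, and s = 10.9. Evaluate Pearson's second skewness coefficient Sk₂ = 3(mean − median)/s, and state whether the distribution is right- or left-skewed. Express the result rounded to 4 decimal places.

1.5358, right-skewed

Sk₂ = 3(118.68 − 113.1) / 10.9 = 3 × 5.5800 / 10.9
    = 16.7400 / 10.9 ≈ 1.5358
Sk₂ > 0 ⇒ mean > median ⇒ right-skewed (positive skew).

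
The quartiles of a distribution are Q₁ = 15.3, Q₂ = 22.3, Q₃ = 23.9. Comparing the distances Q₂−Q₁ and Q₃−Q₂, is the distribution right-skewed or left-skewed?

Q₂ − Q₁ = 7.0;  Q₃ − Q₂ = 1.6
Q₂ − Q₁ > Q₃ − Q₂ ⇒ the lower half is more spread out ⇒ left-skewed.

left-skewed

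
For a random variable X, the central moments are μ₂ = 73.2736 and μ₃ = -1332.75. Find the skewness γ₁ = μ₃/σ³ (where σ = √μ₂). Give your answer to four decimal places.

σ = √μ₂ = √73.2736 = 8.56000
σ³ = μ₂^(3/2) = 627.22202
γ₁ = μ₃/σ³ = -1332.75 / 627.22202 ≈ -2.1248

-2.1248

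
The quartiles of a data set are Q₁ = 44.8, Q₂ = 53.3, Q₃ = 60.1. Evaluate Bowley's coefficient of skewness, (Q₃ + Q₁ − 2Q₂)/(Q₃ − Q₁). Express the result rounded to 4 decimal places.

numerator: Q₃ + Q₁ − 2Q₂ = 60.1 + 44.8 − 2×53.3 = -1.7000
denominator: Q₃ − Q₁ = 60.1 − 44.8 = 15.3000
Bowley skewness = -1.7000 / 15.3000 ≈ -0.1111

-0.1111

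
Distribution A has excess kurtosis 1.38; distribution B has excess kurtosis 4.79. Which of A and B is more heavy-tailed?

Higher excess kurtosis ⇒ heavier tails relative to the normal distribution.
1.38 vs 4.79: the larger is 4.79, so B has heavier tails.

B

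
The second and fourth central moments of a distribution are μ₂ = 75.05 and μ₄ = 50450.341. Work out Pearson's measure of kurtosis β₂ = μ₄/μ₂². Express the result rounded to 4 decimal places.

8.9570

μ₂² = 75.05² = 5632.50250
μ₄/μ₂² = 50450.341 / 5632.50250 = 8.95700
β₂ ≈ 8.9570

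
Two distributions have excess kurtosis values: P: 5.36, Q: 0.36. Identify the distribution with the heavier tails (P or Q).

Higher excess kurtosis ⇒ heavier tails relative to the normal distribution.
5.36 vs 0.36: the larger is 5.36, so P has heavier tails.

P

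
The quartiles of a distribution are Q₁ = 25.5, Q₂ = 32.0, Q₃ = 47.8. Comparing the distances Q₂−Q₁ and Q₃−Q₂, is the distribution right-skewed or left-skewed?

Q₂ − Q₁ = 6.5;  Q₃ − Q₂ = 15.8
Q₃ − Q₂ > Q₂ − Q₁ ⇒ the upper half is more spread out ⇒ right-skewed.

right-skewed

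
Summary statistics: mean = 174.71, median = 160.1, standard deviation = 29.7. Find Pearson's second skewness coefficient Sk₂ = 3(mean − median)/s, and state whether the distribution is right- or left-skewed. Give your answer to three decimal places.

1.476, right-skewed

Sk₂ = 3(174.71 − 160.1) / 29.7 = 3 × 14.6100 / 29.7
    = 43.8300 / 29.7 ≈ 1.476
Sk₂ > 0 ⇒ mean > median ⇒ right-skewed (positive skew).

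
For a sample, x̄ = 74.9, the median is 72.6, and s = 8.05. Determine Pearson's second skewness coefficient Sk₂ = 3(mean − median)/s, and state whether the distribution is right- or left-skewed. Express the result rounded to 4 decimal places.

0.8571, right-skewed

Sk₂ = 3(74.9 − 72.6) / 8.05 = 3 × 2.3000 / 8.05
    = 6.9000 / 8.05 ≈ 0.8571
Sk₂ > 0 ⇒ mean > median ⇒ right-skewed (positive skew).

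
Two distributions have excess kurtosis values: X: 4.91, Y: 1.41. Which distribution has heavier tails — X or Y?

X

Higher excess kurtosis ⇒ heavier tails relative to the normal distribution.
4.91 vs 1.41: the larger is 4.91, so X has heavier tails.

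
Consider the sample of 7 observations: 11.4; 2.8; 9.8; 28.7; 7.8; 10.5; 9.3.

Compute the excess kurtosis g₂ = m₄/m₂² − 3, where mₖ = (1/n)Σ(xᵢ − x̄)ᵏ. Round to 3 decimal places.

x̄ = 11.4714
Σ(xᵢ − x̄)² = 393.9543 ⇒ m₂ = 56.27918
Σ(xᵢ − x̄)⁴ = 93971.0029 ⇒ m₄ = 13424.42899
m₂² = 3167.34651
g₂ = m₄/m₂² − 3 = 4.23838 − 3 ≈ 1.238

1.238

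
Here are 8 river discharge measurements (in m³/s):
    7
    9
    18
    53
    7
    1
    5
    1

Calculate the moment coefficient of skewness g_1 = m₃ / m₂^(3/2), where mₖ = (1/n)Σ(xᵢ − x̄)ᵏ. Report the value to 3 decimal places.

x̄ = (7 + 9 + 18 + 53 + 7 + 1 + 5 + 1) / 8 = 12.6250
deviations (xᵢ − x̄): -5.6250, -3.6250, 5.3750, 40.3750, -5.6250, -11.6250, -7.6250, -11.6250
Σ(xᵢ − x̄)² = 2063.8750 ⇒ m₂ = 2063.8750/8 = 257.98438
Σ(xᵢ − x̄)³ = 61983.2813 ⇒ m₃ = 61983.2813/8 = 7747.91016
m₂^(3/2) = 257.98438^(1.5) = 4143.71717
g_1 = m₃ / m₂^(3/2) = 7747.91016 / 4143.71717 ≈ 1.870

1.870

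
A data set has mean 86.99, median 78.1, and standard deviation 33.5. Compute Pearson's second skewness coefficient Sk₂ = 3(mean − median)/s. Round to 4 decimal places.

0.7961

Sk₂ = 3(86.99 − 78.1) / 33.5 = 3 × 8.8900 / 33.5
    = 26.6700 / 33.5 ≈ 0.7961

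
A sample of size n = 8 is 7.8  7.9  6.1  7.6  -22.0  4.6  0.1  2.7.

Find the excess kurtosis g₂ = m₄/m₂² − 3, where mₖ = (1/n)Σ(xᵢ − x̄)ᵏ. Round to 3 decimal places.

2.299

x̄ = 1.8500
Σ(xᵢ − x̄)² = 703.3000 ⇒ m₂ = 87.91250
Σ(xᵢ − x̄)⁴ = 327638.5917 ⇒ m₄ = 40954.82396
m₂² = 7728.60766
g₂ = m₄/m₂² − 3 = 5.29912 − 3 ≈ 2.299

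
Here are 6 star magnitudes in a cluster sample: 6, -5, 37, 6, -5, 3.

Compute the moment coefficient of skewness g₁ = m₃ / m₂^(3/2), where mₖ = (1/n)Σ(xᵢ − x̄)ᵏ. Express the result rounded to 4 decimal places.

1.3731

x̄ = (6 - 5 + 37 + 6 - 5 + 3) / 6 = 7.0000
deviations (xᵢ − x̄): -1.0000, -12.0000, 30.0000, -1.0000, -12.0000, -4.0000
Σ(xᵢ − x̄)² = 1206.0000 ⇒ m₂ = 1206.0000/6 = 201.00000
Σ(xᵢ − x̄)³ = 23478.0000 ⇒ m₃ = 23478.0000/6 = 3913.00000
m₂^(3/2) = 201.00000^(1.5) = 2849.66682
g₁ = m₃ / m₂^(3/2) = 3913.00000 / 2849.66682 ≈ 1.3731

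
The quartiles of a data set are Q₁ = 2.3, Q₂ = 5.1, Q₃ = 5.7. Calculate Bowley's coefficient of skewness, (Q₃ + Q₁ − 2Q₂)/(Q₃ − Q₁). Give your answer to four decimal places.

-0.6471

numerator: Q₃ + Q₁ − 2Q₂ = 5.7 + 2.3 − 2×5.1 = -2.2000
denominator: Q₃ − Q₁ = 5.7 − 2.3 = 3.4000
Bowley skewness = -2.2000 / 3.4000 ≈ -0.6471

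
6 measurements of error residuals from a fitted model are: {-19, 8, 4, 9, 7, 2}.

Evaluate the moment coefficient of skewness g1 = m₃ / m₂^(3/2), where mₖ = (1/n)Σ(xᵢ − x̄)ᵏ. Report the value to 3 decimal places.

-1.554

x̄ = (-19 + 8 + 4 + 9 + 7 + 2) / 6 = 1.8333
deviations (xᵢ − x̄): -20.8333, 6.1667, 2.1667, 7.1667, 5.1667, 0.1667
Σ(xᵢ − x̄)² = 554.8333 ⇒ m₂ = 554.8333/6 = 92.47222
Σ(xᵢ − x̄)³ = -8291.5556 ⇒ m₃ = -8291.5556/6 = -1381.92593
m₂^(3/2) = 92.47222^(1.5) = 889.23581
g1 = m₃ / m₂^(3/2) = -1381.92593 / 889.23581 ≈ -1.554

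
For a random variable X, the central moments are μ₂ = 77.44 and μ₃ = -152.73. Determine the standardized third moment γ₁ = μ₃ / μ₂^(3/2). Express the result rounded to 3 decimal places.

σ = √μ₂ = √77.44 = 8.80000
σ³ = μ₂^(3/2) = 681.47200
γ₁ = μ₃/σ³ = -152.73 / 681.47200 ≈ -0.224

-0.224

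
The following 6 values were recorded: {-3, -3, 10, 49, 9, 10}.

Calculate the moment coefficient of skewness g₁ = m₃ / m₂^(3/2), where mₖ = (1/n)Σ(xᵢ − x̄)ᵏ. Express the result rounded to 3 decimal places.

x̄ = (-3 - 3 + 10 + 49 + 9 + 10) / 6 = 12.0000
deviations (xᵢ − x̄): -15.0000, -15.0000, -2.0000, 37.0000, -3.0000, -2.0000
Σ(xᵢ − x̄)² = 1836.0000 ⇒ m₂ = 1836.0000/6 = 306.00000
Σ(xᵢ − x̄)³ = 43860.0000 ⇒ m₃ = 43860.0000/6 = 7310.00000
m₂^(3/2) = 306.00000^(1.5) = 5352.81384
g₁ = m₃ / m₂^(3/2) = 7310.00000 / 5352.81384 ≈ 1.366

1.366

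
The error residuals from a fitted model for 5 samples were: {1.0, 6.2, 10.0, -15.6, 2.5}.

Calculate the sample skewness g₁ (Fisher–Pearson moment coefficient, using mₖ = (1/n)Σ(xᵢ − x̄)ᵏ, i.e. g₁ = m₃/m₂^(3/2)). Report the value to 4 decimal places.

x̄ = (1.0 + 6.2 + 10.0 - 15.6 + 2.5) / 5 = 0.8200
deviations (xᵢ − x̄): 0.1800, 5.3800, 9.1800, -16.4200, 1.6800
Σ(xᵢ − x̄)² = 385.6880 ⇒ m₂ = 385.6880/5 = 77.13760
Σ(xᵢ − x̄)³ = -3493.0123 ⇒ m₃ = -3493.0123/5 = -698.60246
m₂^(3/2) = 77.13760^(1.5) = 677.48422
g₁ = m₃ / m₂^(3/2) = -698.60246 / 677.48422 ≈ -1.0312

-1.0312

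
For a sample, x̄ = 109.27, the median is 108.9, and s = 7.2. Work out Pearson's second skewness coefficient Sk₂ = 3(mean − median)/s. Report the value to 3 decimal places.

Sk₂ = 3(109.27 − 108.9) / 7.2 = 3 × 0.3700 / 7.2
    = 1.1100 / 7.2 ≈ 0.154

0.154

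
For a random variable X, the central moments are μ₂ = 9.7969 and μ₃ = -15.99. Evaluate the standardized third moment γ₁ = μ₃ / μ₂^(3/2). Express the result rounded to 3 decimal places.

-0.521

σ = √μ₂ = √9.7969 = 3.13000
σ³ = μ₂^(3/2) = 30.66430
γ₁ = μ₃/σ³ = -15.99 / 30.66430 ≈ -0.521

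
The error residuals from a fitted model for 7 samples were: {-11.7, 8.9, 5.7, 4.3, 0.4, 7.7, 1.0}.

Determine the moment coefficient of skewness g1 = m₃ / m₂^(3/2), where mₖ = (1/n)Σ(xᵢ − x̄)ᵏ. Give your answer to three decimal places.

x̄ = (-11.7 + 8.9 + 5.7 + 4.3 + 0.4 + 7.7 + 1.0) / 7 = 2.3286
deviations (xᵢ − x̄): -14.0286, 6.5714, 3.3714, 1.9714, -1.9286, 5.3714, -1.3286
Σ(xᵢ − x̄)² = 289.5743 ⇒ m₂ = 289.5743/7 = 41.36776
Σ(xᵢ − x̄)³ = -2285.6128 ⇒ m₃ = -2285.6128/7 = -326.51612
m₂^(3/2) = 41.36776^(1.5) = 266.06817
g1 = m₃ / m₂^(3/2) = -326.51612 / 266.06817 ≈ -1.227

-1.227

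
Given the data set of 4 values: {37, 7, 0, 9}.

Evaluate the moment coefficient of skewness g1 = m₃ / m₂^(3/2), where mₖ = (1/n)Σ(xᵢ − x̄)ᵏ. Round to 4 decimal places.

x̄ = (37 + 7 + 0 + 9) / 4 = 13.2500
deviations (xᵢ − x̄): 23.7500, -6.2500, -13.2500, -4.2500
Σ(xᵢ − x̄)² = 796.7500 ⇒ m₂ = 796.7500/4 = 199.18750
Σ(xᵢ − x̄)³ = 10749.3750 ⇒ m₃ = 10749.3750/4 = 2687.34375
m₂^(3/2) = 199.18750^(1.5) = 2811.20891
g1 = m₃ / m₂^(3/2) = 2687.34375 / 2811.20891 ≈ 0.9559

0.9559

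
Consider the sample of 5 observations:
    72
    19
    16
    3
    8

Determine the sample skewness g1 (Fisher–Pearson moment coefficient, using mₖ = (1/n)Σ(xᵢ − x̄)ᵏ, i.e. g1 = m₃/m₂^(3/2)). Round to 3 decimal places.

x̄ = (72 + 19 + 16 + 3 + 8) / 5 = 23.6000
deviations (xᵢ − x̄): 48.4000, -4.6000, -7.6000, -20.6000, -15.6000
Σ(xᵢ − x̄)² = 3089.2000 ⇒ m₂ = 3089.2000/5 = 617.84000
Σ(xᵢ − x̄)³ = 100305.3600 ⇒ m₃ = 100305.3600/5 = 20061.07200
m₂^(3/2) = 617.84000^(1.5) = 15357.27046
g1 = m₃ / m₂^(3/2) = 20061.07200 / 15357.27046 ≈ 1.306

1.306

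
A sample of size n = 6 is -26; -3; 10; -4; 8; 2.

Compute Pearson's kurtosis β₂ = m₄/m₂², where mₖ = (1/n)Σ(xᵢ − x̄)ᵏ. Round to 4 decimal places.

3.0175

x̄ = -2.1667
Σ(xᵢ − x̄)² = 840.8333 ⇒ m₂ = 140.13889
Σ(xᵢ − x̄)⁴ = 355564.4861 ⇒ m₄ = 59260.74769
m₂² = 19638.90818
β₂ = m₄/m₂² = 59260.74769 / 19638.90818 ≈ 3.0175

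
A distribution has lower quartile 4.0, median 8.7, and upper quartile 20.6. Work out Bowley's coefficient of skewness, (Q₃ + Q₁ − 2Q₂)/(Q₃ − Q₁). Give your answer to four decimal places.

0.4337

numerator: Q₃ + Q₁ − 2Q₂ = 20.6 + 4.0 − 2×8.7 = 7.2000
denominator: Q₃ − Q₁ = 20.6 − 4.0 = 16.6000
Bowley skewness = 7.2000 / 16.6000 ≈ 0.4337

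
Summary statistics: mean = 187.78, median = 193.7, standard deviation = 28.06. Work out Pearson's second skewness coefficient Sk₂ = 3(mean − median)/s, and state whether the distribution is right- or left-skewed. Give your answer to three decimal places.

Sk₂ = 3(187.78 − 193.7) / 28.06 = 3 × -5.9200 / 28.06
    = -17.7600 / 28.06 ≈ -0.633
Sk₂ < 0 ⇒ mean < median ⇒ left-skewed (negative skew).

-0.633, left-skewed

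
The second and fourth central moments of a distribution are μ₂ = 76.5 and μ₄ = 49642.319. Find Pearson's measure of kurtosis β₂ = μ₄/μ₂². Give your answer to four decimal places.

8.4826

μ₂² = 76.5² = 5852.25000
μ₄/μ₂² = 49642.319 / 5852.25000 = 8.48260
β₂ ≈ 8.4826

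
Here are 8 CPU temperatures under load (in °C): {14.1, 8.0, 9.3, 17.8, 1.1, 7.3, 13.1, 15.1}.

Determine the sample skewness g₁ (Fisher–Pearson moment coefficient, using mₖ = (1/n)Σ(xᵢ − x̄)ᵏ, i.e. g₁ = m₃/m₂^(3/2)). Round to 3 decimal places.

-0.465

x̄ = (14.1 + 8.0 + 9.3 + 17.8 + 1.1 + 7.3 + 13.1 + 15.1) / 8 = 10.7250
deviations (xᵢ − x̄): 3.3750, -2.7250, -1.4250, 7.0750, -9.6250, -3.4250, 2.3750, 4.3750
Σ(xᵢ − x̄)² = 200.0550 ⇒ m₂ = 200.0550/8 = 25.00688
Σ(xᵢ − x̄)³ = -465.2482 ⇒ m₃ = -465.2482/8 = -58.15603
m₂^(3/2) = 25.00688^(1.5) = 125.05157
g₁ = m₃ / m₂^(3/2) = -58.15603 / 125.05157 ≈ -0.465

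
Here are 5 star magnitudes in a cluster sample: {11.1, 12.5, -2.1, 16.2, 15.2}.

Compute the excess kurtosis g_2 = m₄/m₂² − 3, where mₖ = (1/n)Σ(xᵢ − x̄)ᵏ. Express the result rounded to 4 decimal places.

x̄ = 10.5800
Σ(xᵢ − x̄)² = 217.6680 ⇒ m₂ = 43.53360
Σ(xᵢ − x̄)⁴ = 27317.8005 ⇒ m₄ = 5463.56011
m₂² = 1895.17433
g_2 = m₄/m₂² − 3 = 2.88288 − 3 ≈ -0.1171

-0.1171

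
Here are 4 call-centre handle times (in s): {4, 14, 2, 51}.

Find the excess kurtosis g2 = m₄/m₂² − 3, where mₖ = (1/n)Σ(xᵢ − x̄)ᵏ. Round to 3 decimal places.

x̄ = 17.7500
Σ(xᵢ − x̄)² = 1556.7500 ⇒ m₂ = 389.18750
Σ(xᵢ − x̄)⁴ = 1319745.8281 ⇒ m₄ = 329936.45703
m₂² = 151466.91016
g2 = m₄/m₂² − 3 = 2.17827 − 3 ≈ -0.822

-0.822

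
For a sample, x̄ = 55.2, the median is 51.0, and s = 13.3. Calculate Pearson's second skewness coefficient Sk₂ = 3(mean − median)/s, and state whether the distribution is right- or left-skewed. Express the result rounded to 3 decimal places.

Sk₂ = 3(55.2 − 51.0) / 13.3 = 3 × 4.2000 / 13.3
    = 12.6000 / 13.3 ≈ 0.947
Sk₂ > 0 ⇒ mean > median ⇒ right-skewed (positive skew).

0.947, right-skewed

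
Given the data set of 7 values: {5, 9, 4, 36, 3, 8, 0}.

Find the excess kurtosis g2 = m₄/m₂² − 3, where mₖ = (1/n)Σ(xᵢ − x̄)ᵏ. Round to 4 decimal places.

x̄ = 9.2857
Σ(xᵢ − x̄)² = 887.4286 ⇒ m₂ = 126.77551
Σ(xᵢ − x̄)⁴ = 519417.0845 ⇒ m₄ = 74202.44065
m₂² = 16072.02999
g2 = m₄/m₂² − 3 = 4.61687 − 3 ≈ 1.6169

1.6169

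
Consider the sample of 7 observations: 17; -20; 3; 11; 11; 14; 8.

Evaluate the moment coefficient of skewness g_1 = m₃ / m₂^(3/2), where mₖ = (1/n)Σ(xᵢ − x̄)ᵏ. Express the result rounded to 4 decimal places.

-1.5363

x̄ = (17 - 20 + 3 + 11 + 11 + 14 + 8) / 7 = 6.2857
deviations (xᵢ − x̄): 10.7143, -26.2857, -3.2857, 4.7143, 4.7143, 7.7143, 1.7143
Σ(xᵢ − x̄)² = 923.4286 ⇒ m₂ = 923.4286/7 = 131.91837
Σ(xᵢ − x̄)³ = -16293.6735 ⇒ m₃ = -16293.6735/7 = -2327.66764
m₂^(3/2) = 131.91837^(1.5) = 1515.15792
g_1 = m₃ / m₂^(3/2) = -2327.66764 / 1515.15792 ≈ -1.5363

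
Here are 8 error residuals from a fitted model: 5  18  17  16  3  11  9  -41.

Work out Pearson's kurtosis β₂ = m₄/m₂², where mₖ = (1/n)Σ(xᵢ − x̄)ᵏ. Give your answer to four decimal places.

5.2466

x̄ = 4.7500
Σ(xᵢ − x̄)² = 2605.5000 ⇒ m₂ = 325.68750
Σ(xᵢ − x̄)⁴ = 4452131.1563 ⇒ m₄ = 556516.39453
m₂² = 106072.34766
β₂ = m₄/m₂² = 556516.39453 / 106072.34766 ≈ 5.2466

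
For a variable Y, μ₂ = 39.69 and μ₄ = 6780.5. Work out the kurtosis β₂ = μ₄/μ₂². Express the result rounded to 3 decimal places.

4.304

μ₂² = 39.69² = 1575.29610
μ₄/μ₂² = 6780.5 / 1575.29610 = 4.30427
β₂ ≈ 4.304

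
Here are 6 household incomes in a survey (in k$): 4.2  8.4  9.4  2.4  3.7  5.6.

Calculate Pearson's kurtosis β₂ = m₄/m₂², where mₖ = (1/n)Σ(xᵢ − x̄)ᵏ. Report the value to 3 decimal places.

x̄ = 5.6167
Σ(xᵢ − x̄)² = 38.0883 ⇒ m₂ = 6.34806
Σ(xᵢ − x̄)⁴ = 389.4771 ⇒ m₄ = 64.91285
m₂² = 40.29781
β₂ = m₄/m₂² = 64.91285 / 40.29781 ≈ 1.611

1.611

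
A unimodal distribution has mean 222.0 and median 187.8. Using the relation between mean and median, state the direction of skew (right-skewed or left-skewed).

right-skewed

mean − median = 222.0 − 187.8 = 34.2
mean > median ⇒ the longer tail is on the right ⇒ right-skewed (positively skewed).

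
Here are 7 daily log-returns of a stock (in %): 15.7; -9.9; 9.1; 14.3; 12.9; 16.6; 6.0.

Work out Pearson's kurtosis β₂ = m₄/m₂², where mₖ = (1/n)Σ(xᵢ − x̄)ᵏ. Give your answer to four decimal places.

3.7392

x̄ = 9.2429
Σ(xᵢ − x̄)² = 511.7571 ⇒ m₂ = 73.10816
Σ(xᵢ − x̄)⁴ = 139896.6306 ⇒ m₄ = 19985.23294
m₂² = 5344.80354
β₂ = m₄/m₂² = 19985.23294 / 5344.80354 ≈ 3.7392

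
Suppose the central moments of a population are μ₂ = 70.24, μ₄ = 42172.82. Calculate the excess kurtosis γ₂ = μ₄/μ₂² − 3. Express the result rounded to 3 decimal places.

5.548

μ₂² = 70.24² = 4933.65760
μ₄/μ₂² = 42172.82 / 4933.65760 = 8.54798
γ₂ = 8.54798 − 3 ≈ 5.548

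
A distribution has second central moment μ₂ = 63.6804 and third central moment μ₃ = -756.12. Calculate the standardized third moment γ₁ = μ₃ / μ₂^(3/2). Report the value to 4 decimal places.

σ = √μ₂ = √63.6804 = 7.98000
σ³ = μ₂^(3/2) = 508.16959
γ₁ = μ₃/σ³ = -756.12 / 508.16959 ≈ -1.4879

-1.4879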